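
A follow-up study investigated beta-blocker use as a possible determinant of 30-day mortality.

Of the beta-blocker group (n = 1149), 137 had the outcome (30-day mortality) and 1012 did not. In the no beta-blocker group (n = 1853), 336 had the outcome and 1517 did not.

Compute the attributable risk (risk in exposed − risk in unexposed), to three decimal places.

-0.062

From the description: a = 137, b = 1012, c = 336, d = 1517.
Risk in exposed = 137/1149 = 0.119234; risk in unexposed = 336/1853 = 0.181328.
Risk difference = 0.119234 − 0.181328 = -0.062093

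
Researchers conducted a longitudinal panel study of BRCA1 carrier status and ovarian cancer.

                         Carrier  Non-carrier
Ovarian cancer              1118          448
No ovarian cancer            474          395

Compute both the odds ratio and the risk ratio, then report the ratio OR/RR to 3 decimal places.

1.574

Reading the table with exposure as columns: a = 1118 (Carrier, case), b = 474 (Carrier, non-case), c = 448 (Non-carrier, case), d = 395.
OR = (1118·395)/(474·448) = 441610/212352 = 2.07961
Risk in exposed = 1118/1592 = 0.70226; risk in unexposed = 448/843 = 0.53144; RR = 1.32144
OR/RR = 2.07961 / 1.32144 = 1.57374
The outcome is not rare, so the OR lies further from 1 than the RR.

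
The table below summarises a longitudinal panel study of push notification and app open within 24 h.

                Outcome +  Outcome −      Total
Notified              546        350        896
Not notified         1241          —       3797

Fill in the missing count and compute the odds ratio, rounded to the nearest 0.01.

The missing cell is in the unexposed row: 3797 − 1241 = 2556.
So a = 546, b = 350, c = 1241, d = 2556.
OR = (a·d)/(b·c) = (546 × 2556) / (350 × 1241) = 1395576 / 434350 = 3.21302

3.21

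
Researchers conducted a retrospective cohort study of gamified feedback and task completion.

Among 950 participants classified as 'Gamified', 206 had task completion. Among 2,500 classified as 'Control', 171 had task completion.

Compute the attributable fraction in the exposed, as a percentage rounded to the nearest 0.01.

From the description: a = 206, b = 744, c = 171, d = 2329.
Risk in exposed = 206/950 = 0.21684; risk in unexposed = 171/2500 = 0.06840.
RR = 0.21684/0.06840 = 3.17021
AR% = (RR − 1)/RR × 100 = (3.17021 − 1)/3.17021 × 100 = 68.4563%

68.46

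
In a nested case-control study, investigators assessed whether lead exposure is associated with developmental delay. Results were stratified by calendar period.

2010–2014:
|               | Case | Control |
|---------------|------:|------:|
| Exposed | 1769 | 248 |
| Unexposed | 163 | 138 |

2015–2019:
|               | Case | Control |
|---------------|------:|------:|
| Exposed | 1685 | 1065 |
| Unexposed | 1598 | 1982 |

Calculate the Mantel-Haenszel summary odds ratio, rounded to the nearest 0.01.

2.21

OR_MH = Σ(aᵢdᵢ/nᵢ) / Σ(bᵢcᵢ/nᵢ), where nᵢ is the stratum total.
Stratum 1 (2010–2014): n = 2318; a·d/n = 1769·138/2318 = 105.3158; b·c/n = 248·163/2318 = 17.4392
Stratum 2 (2015–2019): n = 6330; a·d/n = 1685·1982/6330 = 527.5940; b·c/n = 1065·1598/6330 = 268.8578
OR_MH = (105.3158 + 527.5940) / (17.4392 + 268.8578) = 632.9098 / 286.2970 = 2.21068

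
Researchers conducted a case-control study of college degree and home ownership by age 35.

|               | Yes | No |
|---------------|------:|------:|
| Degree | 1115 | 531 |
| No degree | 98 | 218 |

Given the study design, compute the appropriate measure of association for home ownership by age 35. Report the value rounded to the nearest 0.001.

Cells: a = 1115, b = 531, c = 98, d = 218.
This is a case-control study: participants were sampled on outcome status, so risks in the source population cannot be estimated directly — relative risk is not valid here. The odds ratio is the appropriate measure.
OR = (a·d)/(b·c) = (1115 × 218) / (531 × 98) = 243070 / 52038 = 4.67101

4.671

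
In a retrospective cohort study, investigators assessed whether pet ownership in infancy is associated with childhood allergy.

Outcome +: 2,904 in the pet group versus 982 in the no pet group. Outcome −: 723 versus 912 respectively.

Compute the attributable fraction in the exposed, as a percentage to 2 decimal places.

35.24

From the description: a = 2904, b = 723, c = 982, d = 912.
Risk in exposed = 2904/3627 = 0.80066; risk in unexposed = 982/1894 = 0.51848.
RR = 0.80066/0.51848 = 1.54425
AR% = (RR − 1)/RR × 100 = (1.54425 − 1)/1.54425 × 100 = 35.2436%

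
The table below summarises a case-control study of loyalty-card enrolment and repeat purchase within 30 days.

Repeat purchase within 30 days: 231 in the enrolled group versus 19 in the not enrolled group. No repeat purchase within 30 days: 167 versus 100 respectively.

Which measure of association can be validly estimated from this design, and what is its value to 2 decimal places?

From the description: a = 231, b = 167, c = 19, d = 100.
This is a case-control study: participants were sampled on outcome status, so risks in the source population cannot be estimated directly — relative risk is not valid here. The odds ratio is the appropriate measure.
OR = (a·d)/(b·c) = (231 × 100) / (167 × 19) = 23100 / 3173 = 7.28018

7.28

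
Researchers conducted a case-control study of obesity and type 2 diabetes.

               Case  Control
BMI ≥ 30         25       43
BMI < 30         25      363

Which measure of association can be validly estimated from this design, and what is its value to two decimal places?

8.44

Cells: a = 25, b = 43, c = 25, d = 363.
This is a case-control study: participants were sampled on outcome status, so risks in the source population cannot be estimated directly — relative risk is not valid here. The odds ratio is the appropriate measure.
OR = (a·d)/(b·c) = (25 × 363) / (43 × 25) = 9075 / 1075 = 8.44186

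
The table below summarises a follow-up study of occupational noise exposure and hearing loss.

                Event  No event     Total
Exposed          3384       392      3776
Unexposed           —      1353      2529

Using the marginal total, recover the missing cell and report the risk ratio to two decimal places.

1.93

The missing cell is in the unexposed row: 2529 − 1353 = 1176.
So a = 3384, b = 392, c = 1176, d = 1353.
RR = [a/(a+b)] / [c/(c+d)] = (3384/3776) / (1176/2529) = 0.89619/0.46501 = 1.92726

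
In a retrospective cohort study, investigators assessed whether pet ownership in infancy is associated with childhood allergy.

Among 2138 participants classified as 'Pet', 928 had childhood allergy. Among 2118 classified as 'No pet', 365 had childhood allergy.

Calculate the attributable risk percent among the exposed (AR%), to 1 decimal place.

60.3

From the description: a = 928, b = 1210, c = 365, d = 1753.
Risk in exposed = 928/2138 = 0.43405; risk in unexposed = 365/2118 = 0.17233.
RR = 0.43405/0.17233 = 2.51868
AR% = (RR − 1)/RR × 100 = (2.51868 − 1)/2.51868 × 100 = 60.2967%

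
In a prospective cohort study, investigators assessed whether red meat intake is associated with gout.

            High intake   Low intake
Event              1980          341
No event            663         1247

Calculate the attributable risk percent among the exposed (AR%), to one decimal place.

Reading the table with exposure as columns: a = 1980 (High intake, case), b = 663 (High intake, non-case), c = 341 (Low intake, case), d = 1247.
Risk in exposed = 1980/2643 = 0.74915; risk in unexposed = 341/1588 = 0.21474.
RR = 0.74915/0.21474 = 3.48870
AR% = (RR − 1)/RR × 100 = (3.48870 − 1)/3.48870 × 100 = 71.3361%

71.3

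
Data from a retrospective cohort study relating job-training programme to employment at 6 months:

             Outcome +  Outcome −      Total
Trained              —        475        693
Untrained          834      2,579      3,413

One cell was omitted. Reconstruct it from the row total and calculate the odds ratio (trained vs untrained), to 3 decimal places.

The missing cell is in the exposed row: 693 − 475 = 218.
So a = 218, b = 475, c = 834, d = 2579.
OR = (a·d)/(b·c) = (218 × 2579) / (475 × 834) = 562222 / 396150 = 1.41921

1.419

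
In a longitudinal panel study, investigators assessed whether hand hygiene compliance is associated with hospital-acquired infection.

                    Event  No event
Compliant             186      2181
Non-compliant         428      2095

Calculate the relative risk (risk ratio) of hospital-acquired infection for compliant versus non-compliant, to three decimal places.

0.463

Cells: a = 186, b = 2181, c = 428, d = 2095.
Risk in exposed = 186/2367 = 0.07858; risk in unexposed = 428/2523 = 0.16964.
RR = 0.07858 / 0.16964 = 0.46322
The risk is 54% lower among the exposed than among the unexposed.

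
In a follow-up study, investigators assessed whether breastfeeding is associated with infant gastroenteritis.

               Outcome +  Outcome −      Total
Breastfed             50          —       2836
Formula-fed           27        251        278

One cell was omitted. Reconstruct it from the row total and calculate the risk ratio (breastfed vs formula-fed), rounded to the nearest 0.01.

The missing cell is in the exposed row: 2836 − 50 = 2786.
So a = 50, b = 2786, c = 27, d = 251.
RR = [a/(a+b)] / [c/(c+d)] = (50/2836) / (27/278) = 0.01763/0.09712 = 0.18153

0.18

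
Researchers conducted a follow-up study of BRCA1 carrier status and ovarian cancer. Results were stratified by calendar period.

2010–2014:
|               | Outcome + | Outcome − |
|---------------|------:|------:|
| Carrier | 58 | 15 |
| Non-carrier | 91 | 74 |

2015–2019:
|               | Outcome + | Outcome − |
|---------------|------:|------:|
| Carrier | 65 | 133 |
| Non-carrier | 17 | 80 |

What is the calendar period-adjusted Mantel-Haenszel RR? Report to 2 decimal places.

1.57

RR_MH = Σ(aᵢ·n₀ᵢ/nᵢ) / Σ(cᵢ·n₁ᵢ/nᵢ), with n₁ᵢ = aᵢ+bᵢ (exposed), n₀ᵢ = cᵢ+dᵢ (unexposed), nᵢ = n₁ᵢ+n₀ᵢ.
Stratum 1 (2010–2014): n₁ = 73, n₀ = 165, n = 238; a·n₀/n = 58·165/238 = 40.2101; c·n₁/n = 91·73/238 = 27.9118
Stratum 2 (2015–2019): n₁ = 198, n₀ = 97, n = 295; a·n₀/n = 65·97/295 = 21.3729; c·n₁/n = 17·198/295 = 11.4102
RR_MH = (40.2101 + 21.3729) / (27.9118 + 11.4102) = 61.5830 / 39.3219 = 1.56612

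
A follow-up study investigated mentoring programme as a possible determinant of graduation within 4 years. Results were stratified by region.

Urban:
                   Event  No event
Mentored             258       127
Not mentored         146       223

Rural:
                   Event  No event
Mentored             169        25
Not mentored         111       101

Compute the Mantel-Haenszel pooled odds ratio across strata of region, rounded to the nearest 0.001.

3.766

OR_MH = Σ(aᵢdᵢ/nᵢ) / Σ(bᵢcᵢ/nᵢ), where nᵢ is the stratum total.
Stratum 1 (Urban): n = 754; a·d/n = 258·223/754 = 76.3050; b·c/n = 127·146/754 = 24.5915
Stratum 2 (Rural): n = 406; a·d/n = 169·101/406 = 42.0419; b·c/n = 25·111/406 = 6.8350
OR_MH = (76.3050 + 42.0419) / (24.5915 + 6.8350) = 118.3469 / 31.4265 = 3.76583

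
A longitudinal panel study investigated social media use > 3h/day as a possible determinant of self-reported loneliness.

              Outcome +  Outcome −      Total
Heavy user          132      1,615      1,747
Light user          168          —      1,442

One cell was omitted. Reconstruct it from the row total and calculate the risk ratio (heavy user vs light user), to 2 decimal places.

The missing cell is in the unexposed row: 1442 − 168 = 1274.
So a = 132, b = 1615, c = 168, d = 1274.
RR = [a/(a+b)] / [c/(c+d)] = (132/1747) / (168/1442) = 0.07556/0.11650 = 0.64854

0.65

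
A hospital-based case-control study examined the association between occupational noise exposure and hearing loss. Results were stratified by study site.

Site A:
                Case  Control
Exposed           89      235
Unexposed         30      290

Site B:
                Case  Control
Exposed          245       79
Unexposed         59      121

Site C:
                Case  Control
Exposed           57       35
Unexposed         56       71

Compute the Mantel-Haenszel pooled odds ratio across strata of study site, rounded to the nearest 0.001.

4.027

OR_MH = Σ(aᵢdᵢ/nᵢ) / Σ(bᵢcᵢ/nᵢ), where nᵢ is the stratum total.
Stratum 1 (Site A): n = 644; a·d/n = 89·290/644 = 40.0776; b·c/n = 235·30/644 = 10.9472
Stratum 2 (Site B): n = 504; a·d/n = 245·121/504 = 58.8194; b·c/n = 79·59/504 = 9.2480
Stratum 3 (Site C): n = 219; a·d/n = 57·71/219 = 18.4795; b·c/n = 35·56/219 = 8.9498
OR_MH = (40.0776 + 58.8194 + 18.4795) / (10.9472 + 9.2480 + 8.9498) = 117.3765 / 29.1450 = 4.02733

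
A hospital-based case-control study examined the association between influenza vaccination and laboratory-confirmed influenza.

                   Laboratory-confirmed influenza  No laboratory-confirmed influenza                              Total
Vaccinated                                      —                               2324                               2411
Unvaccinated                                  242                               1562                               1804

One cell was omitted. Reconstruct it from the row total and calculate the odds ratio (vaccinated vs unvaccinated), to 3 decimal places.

The missing cell is in the exposed row: 2411 − 2324 = 87.
So a = 87, b = 2324, c = 242, d = 1562.
OR = (a·d)/(b·c) = (87 × 1562) / (2324 × 242) = 135894 / 562408 = 0.24163

0.242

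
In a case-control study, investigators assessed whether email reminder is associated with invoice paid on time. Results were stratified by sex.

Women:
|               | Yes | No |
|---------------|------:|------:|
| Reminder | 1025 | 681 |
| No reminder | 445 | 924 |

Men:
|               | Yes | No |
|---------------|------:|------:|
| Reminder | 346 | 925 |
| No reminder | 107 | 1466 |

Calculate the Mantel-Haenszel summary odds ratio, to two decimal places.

OR_MH = Σ(aᵢdᵢ/nᵢ) / Σ(bᵢcᵢ/nᵢ), where nᵢ is the stratum total.
Stratum 1 (Women): n = 3075; a·d/n = 1025·924/3075 = 308.0000; b·c/n = 681·445/3075 = 98.5512
Stratum 2 (Men): n = 2844; a·d/n = 346·1466/2844 = 178.3530; b·c/n = 925·107/2844 = 34.8013
OR_MH = (308.0000 + 178.3530) / (98.5512 + 34.8013) = 486.3530 / 133.3526 = 3.64712

3.65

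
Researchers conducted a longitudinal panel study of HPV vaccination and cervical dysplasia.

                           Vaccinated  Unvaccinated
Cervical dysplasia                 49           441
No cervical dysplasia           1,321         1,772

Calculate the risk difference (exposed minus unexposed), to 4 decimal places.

-0.1635

Reading the table with exposure as columns: a = 49 (Vaccinated, case), b = 1321 (Vaccinated, non-case), c = 441 (Unvaccinated, case), d = 1772.
Risk in exposed = 49/1370 = 0.035766; risk in unexposed = 441/2213 = 0.199277.
Risk difference = 0.035766 − 0.199277 = -0.163511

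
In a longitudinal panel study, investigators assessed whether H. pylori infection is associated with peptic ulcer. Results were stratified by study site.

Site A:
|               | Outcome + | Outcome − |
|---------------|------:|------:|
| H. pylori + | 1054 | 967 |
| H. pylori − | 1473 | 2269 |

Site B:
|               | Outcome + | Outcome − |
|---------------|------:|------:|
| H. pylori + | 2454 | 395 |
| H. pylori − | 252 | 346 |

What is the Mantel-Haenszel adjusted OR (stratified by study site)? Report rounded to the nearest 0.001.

2.396

OR_MH = Σ(aᵢdᵢ/nᵢ) / Σ(bᵢcᵢ/nᵢ), where nᵢ is the stratum total.
Stratum 1 (Site A): n = 5763; a·d/n = 1054·2269/5763 = 414.9794; b·c/n = 967·1473/5763 = 247.1614
Stratum 2 (Site B): n = 3447; a·d/n = 2454·346/3447 = 246.3255; b·c/n = 395·252/3447 = 28.8773
OR_MH = (414.9794 + 246.3255) / (247.1614 + 28.8773) = 661.3049 / 276.0387 = 2.39570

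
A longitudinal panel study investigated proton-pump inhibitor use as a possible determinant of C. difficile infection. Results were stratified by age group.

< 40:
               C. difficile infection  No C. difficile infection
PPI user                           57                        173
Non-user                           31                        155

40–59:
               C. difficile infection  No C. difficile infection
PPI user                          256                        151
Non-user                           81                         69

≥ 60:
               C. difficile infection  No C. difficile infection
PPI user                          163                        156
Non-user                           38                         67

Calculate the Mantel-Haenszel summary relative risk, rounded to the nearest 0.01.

1.28

RR_MH = Σ(aᵢ·n₀ᵢ/nᵢ) / Σ(cᵢ·n₁ᵢ/nᵢ), with n₁ᵢ = aᵢ+bᵢ (exposed), n₀ᵢ = cᵢ+dᵢ (unexposed), nᵢ = n₁ᵢ+n₀ᵢ.
Stratum 1 (< 40): n₁ = 230, n₀ = 186, n = 416; a·n₀/n = 57·186/416 = 25.4856; c·n₁/n = 31·230/416 = 17.1394
Stratum 2 (40–59): n₁ = 407, n₀ = 150, n = 557; a·n₀/n = 256·150/557 = 68.9408; c·n₁/n = 81·407/557 = 59.1867
Stratum 3 (≥ 60): n₁ = 319, n₀ = 105, n = 424; a·n₀/n = 163·105/424 = 40.3656; c·n₁/n = 38·319/424 = 28.5896
RR_MH = (25.4856 + 68.9408 + 40.3656) / (17.1394 + 59.1867 + 28.5896) = 134.7919 / 104.9158 = 1.28476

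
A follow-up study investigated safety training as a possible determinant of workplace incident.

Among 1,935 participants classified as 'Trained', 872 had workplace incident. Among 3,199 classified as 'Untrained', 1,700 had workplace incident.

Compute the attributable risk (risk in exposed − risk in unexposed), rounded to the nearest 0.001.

From the description: a = 872, b = 1063, c = 1700, d = 1499.
Risk in exposed = 872/1935 = 0.450646; risk in unexposed = 1700/3199 = 0.531416.
Risk difference = 0.450646 − 0.531416 = -0.080770

-0.081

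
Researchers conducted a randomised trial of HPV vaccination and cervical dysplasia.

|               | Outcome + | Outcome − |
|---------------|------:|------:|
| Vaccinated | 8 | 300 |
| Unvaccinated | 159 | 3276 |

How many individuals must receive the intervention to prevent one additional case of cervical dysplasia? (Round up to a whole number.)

50

Risk in treated group = 8/308 = 0.02597; risk in control = 159/3435 = 0.04629.
Absolute risk reduction = 0.04629 − 0.02597 = 0.02031
NNT = 1 / ARR = 1 / 0.02031 = 49.227 → round up → 50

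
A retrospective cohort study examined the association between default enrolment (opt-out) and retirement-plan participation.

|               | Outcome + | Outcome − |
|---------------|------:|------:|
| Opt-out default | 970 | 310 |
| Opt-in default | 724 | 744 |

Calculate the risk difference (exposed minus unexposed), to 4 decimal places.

0.2646

Cells: a = 970, b = 310, c = 724, d = 744.
Risk in exposed = 970/1280 = 0.757812; risk in unexposed = 724/1468 = 0.493188.
Risk difference = 0.757812 − 0.493188 = 0.264624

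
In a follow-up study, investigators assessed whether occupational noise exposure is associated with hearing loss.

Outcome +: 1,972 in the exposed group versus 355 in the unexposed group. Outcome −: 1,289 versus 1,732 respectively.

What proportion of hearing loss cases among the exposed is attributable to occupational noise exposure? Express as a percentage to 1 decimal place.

71.9

From the description: a = 1972, b = 1289, c = 355, d = 1732.
Risk in exposed = 1972/3261 = 0.60472; risk in unexposed = 355/2087 = 0.17010.
RR = 0.60472/0.17010 = 3.55509
AR% = (RR − 1)/RR × 100 = (3.55509 − 1)/3.55509 × 100 = 71.8713%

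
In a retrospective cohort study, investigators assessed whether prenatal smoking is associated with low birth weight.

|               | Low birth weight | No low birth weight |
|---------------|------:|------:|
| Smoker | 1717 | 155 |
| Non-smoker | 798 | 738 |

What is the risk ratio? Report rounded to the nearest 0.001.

Cells: a = 1717, b = 155, c = 798, d = 738.
Risk in exposed = 1717/1872 = 0.91720; risk in unexposed = 798/1536 = 0.51953.
RR = 0.91720 / 0.51953 = 1.76544
The risk among the exposed is 1.77 times that among the unexposed.

1.765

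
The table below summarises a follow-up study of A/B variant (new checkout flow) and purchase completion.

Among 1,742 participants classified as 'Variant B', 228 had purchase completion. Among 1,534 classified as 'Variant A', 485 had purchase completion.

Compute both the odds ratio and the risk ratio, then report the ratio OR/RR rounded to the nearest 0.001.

From the description: a = 228, b = 1514, c = 485, d = 1049.
OR = (228·1049)/(1514·485) = 239172/734290 = 0.32572
Risk in exposed = 228/1742 = 0.13088; risk in unexposed = 485/1534 = 0.31617; RR = 0.41397
OR/RR = 0.32572 / 0.41397 = 0.78681
The outcome is not rare, so the OR lies further from 1 than the RR.

0.787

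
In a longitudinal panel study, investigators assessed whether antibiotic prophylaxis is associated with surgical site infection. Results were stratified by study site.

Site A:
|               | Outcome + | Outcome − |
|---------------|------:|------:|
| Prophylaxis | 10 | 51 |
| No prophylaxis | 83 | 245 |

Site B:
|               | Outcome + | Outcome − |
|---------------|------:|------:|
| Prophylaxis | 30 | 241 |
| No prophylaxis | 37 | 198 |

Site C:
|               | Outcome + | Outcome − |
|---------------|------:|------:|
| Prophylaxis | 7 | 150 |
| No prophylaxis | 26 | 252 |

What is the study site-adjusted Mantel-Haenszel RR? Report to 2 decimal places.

0.64

RR_MH = Σ(aᵢ·n₀ᵢ/nᵢ) / Σ(cᵢ·n₁ᵢ/nᵢ), with n₁ᵢ = aᵢ+bᵢ (exposed), n₀ᵢ = cᵢ+dᵢ (unexposed), nᵢ = n₁ᵢ+n₀ᵢ.
Stratum 1 (Site A): n₁ = 61, n₀ = 328, n = 389; a·n₀/n = 10·328/389 = 8.4319; c·n₁/n = 83·61/389 = 13.0154
Stratum 2 (Site B): n₁ = 271, n₀ = 235, n = 506; a·n₀/n = 30·235/506 = 13.9328; c·n₁/n = 37·271/506 = 19.8162
Stratum 3 (Site C): n₁ = 157, n₀ = 278, n = 435; a·n₀/n = 7·278/435 = 4.4736; c·n₁/n = 26·157/435 = 9.3839
RR_MH = (8.4319 + 13.9328 + 4.4736) / (13.0154 + 19.8162 + 9.3839) = 26.8382 / 42.2155 = 0.63574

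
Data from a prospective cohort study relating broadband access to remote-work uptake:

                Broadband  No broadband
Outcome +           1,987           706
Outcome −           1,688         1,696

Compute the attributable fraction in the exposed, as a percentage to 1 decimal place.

45.6

Reading the table with exposure as columns: a = 1987 (Broadband, case), b = 1688 (Broadband, non-case), c = 706 (No broadband, case), d = 1696.
Risk in exposed = 1987/3675 = 0.54068; risk in unexposed = 706/2402 = 0.29392.
RR = 0.54068/0.29392 = 1.83954
AR% = (RR − 1)/RR × 100 = (1.83954 − 1)/1.83954 × 100 = 45.6385%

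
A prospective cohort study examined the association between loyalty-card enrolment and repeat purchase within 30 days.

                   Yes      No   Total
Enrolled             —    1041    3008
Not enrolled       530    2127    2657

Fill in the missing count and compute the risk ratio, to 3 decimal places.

3.278

The missing cell is in the exposed row: 3008 − 1041 = 1967.
So a = 1967, b = 1041, c = 530, d = 2127.
RR = [a/(a+b)] / [c/(c+d)] = (1967/3008) / (530/2657) = 0.65392/0.19947 = 3.27825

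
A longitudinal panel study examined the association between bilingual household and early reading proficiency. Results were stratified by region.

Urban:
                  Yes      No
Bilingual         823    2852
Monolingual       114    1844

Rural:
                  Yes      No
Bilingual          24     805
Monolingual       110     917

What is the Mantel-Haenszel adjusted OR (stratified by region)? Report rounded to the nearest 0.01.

2.67

OR_MH = Σ(aᵢdᵢ/nᵢ) / Σ(bᵢcᵢ/nᵢ), where nᵢ is the stratum total.
Stratum 1 (Urban): n = 5633; a·d/n = 823·1844/5633 = 269.4145; b·c/n = 2852·114/5633 = 57.7184
Stratum 2 (Rural): n = 1856; a·d/n = 24·917/1856 = 11.8578; b·c/n = 805·110/1856 = 47.7101
OR_MH = (269.4145 + 11.8578) / (57.7184 + 47.7101) = 281.2723 / 105.4286 = 2.66789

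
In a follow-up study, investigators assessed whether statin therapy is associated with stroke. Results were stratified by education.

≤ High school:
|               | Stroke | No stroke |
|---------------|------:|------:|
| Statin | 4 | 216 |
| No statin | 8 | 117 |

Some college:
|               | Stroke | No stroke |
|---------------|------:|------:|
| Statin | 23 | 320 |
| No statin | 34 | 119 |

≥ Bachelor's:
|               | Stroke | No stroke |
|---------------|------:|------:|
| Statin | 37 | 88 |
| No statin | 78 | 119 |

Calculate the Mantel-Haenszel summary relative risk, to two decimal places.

0.53

RR_MH = Σ(aᵢ·n₀ᵢ/nᵢ) / Σ(cᵢ·n₁ᵢ/nᵢ), with n₁ᵢ = aᵢ+bᵢ (exposed), n₀ᵢ = cᵢ+dᵢ (unexposed), nᵢ = n₁ᵢ+n₀ᵢ.
Stratum 1 (≤ High school): n₁ = 220, n₀ = 125, n = 345; a·n₀/n = 4·125/345 = 1.4493; c·n₁/n = 8·220/345 = 5.1014
Stratum 2 (Some college): n₁ = 343, n₀ = 153, n = 496; a·n₀/n = 23·153/496 = 7.0948; c·n₁/n = 34·343/496 = 23.5121
Stratum 3 (≥ Bachelor's): n₁ = 125, n₀ = 197, n = 322; a·n₀/n = 37·197/322 = 22.6366; c·n₁/n = 78·125/322 = 30.2795
RR_MH = (1.4493 + 7.0948 + 22.6366) / (5.1014 + 23.5121 + 30.2795) = 31.1807 / 58.8930 = 0.52945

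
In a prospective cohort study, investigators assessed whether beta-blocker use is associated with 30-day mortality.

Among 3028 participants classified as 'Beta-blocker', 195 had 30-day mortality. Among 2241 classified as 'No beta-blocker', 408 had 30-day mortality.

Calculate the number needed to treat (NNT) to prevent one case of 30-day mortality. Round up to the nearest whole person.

Risk in treated group = 195/3028 = 0.06440; risk in control = 408/2241 = 0.18206.
Absolute risk reduction = 0.18206 − 0.06440 = 0.11766
NNT = 1 / ARR = 1 / 0.11766 = 8.499 → round up → 9

9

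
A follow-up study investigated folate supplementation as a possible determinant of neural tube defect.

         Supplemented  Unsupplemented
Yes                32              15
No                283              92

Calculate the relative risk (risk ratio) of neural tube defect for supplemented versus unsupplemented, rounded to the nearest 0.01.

Reading the table with exposure as columns: a = 32 (Supplemented, case), b = 283 (Supplemented, non-case), c = 15 (Unsupplemented, case), d = 92.
Risk in exposed = 32/315 = 0.10159; risk in unexposed = 15/107 = 0.14019.
RR = 0.10159 / 0.14019 = 0.72466
The risk is 28% lower among the exposed than among the unexposed.

0.72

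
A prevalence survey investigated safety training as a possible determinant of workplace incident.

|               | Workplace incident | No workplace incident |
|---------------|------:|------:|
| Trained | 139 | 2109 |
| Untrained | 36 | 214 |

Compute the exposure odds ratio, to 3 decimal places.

0.392

Cells: a = 139, b = 2109, c = 36, d = 214.
OR = (a·d)/(b·c) = (139 × 214) / (2109 × 36) = 29746 / 75924 = 0.39179
Exposure is associated with lower odds of workplace incident (OR = 0.39 < 1).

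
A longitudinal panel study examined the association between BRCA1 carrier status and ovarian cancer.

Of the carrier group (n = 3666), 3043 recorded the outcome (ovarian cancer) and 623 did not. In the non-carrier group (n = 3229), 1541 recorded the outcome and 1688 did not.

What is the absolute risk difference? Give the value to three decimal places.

From the description: a = 3043, b = 623, c = 1541, d = 1688.
Risk in exposed = 3043/3666 = 0.830060; risk in unexposed = 1541/3229 = 0.477238.
Risk difference = 0.830060 − 0.477238 = 0.352822

0.353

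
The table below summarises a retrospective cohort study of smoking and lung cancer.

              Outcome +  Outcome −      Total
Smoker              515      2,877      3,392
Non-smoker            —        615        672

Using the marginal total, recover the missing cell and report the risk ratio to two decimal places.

The missing cell is in the unexposed row: 672 − 615 = 57.
So a = 515, b = 2877, c = 57, d = 615.
RR = [a/(a+b)] / [c/(c+d)] = (515/3392) / (57/672) = 0.15183/0.08482 = 1.78997

1.79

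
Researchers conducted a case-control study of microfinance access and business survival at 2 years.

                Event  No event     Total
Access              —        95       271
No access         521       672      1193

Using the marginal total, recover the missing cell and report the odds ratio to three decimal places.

The missing cell is in the exposed row: 271 − 95 = 176.
So a = 176, b = 95, c = 521, d = 672.
OR = (a·d)/(b·c) = (176 × 672) / (95 × 521) = 118272 / 49495 = 2.38957

2.390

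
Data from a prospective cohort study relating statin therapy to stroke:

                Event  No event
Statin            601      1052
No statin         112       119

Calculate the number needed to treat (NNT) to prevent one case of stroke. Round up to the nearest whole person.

9

Risk in treated group = 601/1653 = 0.36358; risk in control = 112/231 = 0.48485.
Absolute risk reduction = 0.48485 − 0.36358 = 0.12127
NNT = 1 / ARR = 1 / 0.12127 = 8.246 → round up → 9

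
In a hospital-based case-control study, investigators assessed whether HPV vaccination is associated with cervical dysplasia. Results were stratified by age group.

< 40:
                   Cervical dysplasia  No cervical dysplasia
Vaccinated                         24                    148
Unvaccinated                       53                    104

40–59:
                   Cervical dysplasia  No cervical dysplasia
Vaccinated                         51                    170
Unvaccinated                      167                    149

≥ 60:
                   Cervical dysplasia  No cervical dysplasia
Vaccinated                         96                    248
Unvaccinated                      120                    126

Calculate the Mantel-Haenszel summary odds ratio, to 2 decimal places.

OR_MH = Σ(aᵢdᵢ/nᵢ) / Σ(bᵢcᵢ/nᵢ), where nᵢ is the stratum total.
Stratum 1 (< 40): n = 329; a·d/n = 24·104/329 = 7.5866; b·c/n = 148·53/329 = 23.8419
Stratum 2 (40–59): n = 537; a·d/n = 51·149/537 = 14.1508; b·c/n = 170·167/537 = 52.8678
Stratum 3 (≥ 60): n = 590; a·d/n = 96·126/590 = 20.5017; b·c/n = 248·120/590 = 50.4407
OR_MH = (7.5866 + 14.1508 + 20.5017) / (23.8419 + 52.8678 + 50.4407) = 42.2392 / 127.1504 = 0.33220

0.33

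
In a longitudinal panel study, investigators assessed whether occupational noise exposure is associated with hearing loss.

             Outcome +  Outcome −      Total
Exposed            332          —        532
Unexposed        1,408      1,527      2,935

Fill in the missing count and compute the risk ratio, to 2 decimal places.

The missing cell is in the exposed row: 532 − 332 = 200.
So a = 332, b = 200, c = 1408, d = 1527.
RR = [a/(a+b)] / [c/(c+d)] = (332/532) / (1408/2935) = 0.62406/0.47973 = 1.30086

1.30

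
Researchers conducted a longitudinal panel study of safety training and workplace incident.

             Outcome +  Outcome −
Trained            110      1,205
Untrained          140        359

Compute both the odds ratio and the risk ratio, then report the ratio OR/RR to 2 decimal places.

0.79

Cells: a = 110, b = 1205, c = 140, d = 359.
OR = (110·359)/(1205·140) = 39490/168700 = 0.23408
Risk in exposed = 110/1315 = 0.08365; risk in unexposed = 140/499 = 0.28056; RR = 0.29815
OR/RR = 0.23408 / 0.29815 = 0.78511
The outcome is not rare, so the OR lies further from 1 than the RR.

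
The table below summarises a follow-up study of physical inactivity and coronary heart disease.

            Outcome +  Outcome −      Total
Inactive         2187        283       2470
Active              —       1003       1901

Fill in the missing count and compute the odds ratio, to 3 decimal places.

8.632

The missing cell is in the unexposed row: 1901 − 1003 = 898.
So a = 2187, b = 283, c = 898, d = 1003.
OR = (a·d)/(b·c) = (2187 × 1003) / (283 × 898) = 2193561 / 254134 = 8.63151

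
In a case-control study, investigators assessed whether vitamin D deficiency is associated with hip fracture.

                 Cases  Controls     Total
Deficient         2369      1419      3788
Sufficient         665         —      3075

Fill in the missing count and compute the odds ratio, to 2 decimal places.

6.05

The missing cell is in the unexposed row: 3075 − 665 = 2410.
So a = 2369, b = 1419, c = 665, d = 2410.
OR = (a·d)/(b·c) = (2369 × 2410) / (1419 × 665) = 5709290 / 943635 = 6.05032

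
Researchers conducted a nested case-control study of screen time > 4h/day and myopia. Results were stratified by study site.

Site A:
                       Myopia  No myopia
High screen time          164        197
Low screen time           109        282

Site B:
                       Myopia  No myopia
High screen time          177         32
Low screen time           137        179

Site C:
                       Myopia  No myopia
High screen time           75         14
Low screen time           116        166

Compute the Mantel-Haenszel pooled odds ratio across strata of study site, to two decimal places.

3.76

OR_MH = Σ(aᵢdᵢ/nᵢ) / Σ(bᵢcᵢ/nᵢ), where nᵢ is the stratum total.
Stratum 1 (Site A): n = 752; a·d/n = 164·282/752 = 61.5000; b·c/n = 197·109/752 = 28.5545
Stratum 2 (Site B): n = 525; a·d/n = 177·179/525 = 60.3486; b·c/n = 32·137/525 = 8.3505
Stratum 3 (Site C): n = 371; a·d/n = 75·166/371 = 33.5580; b·c/n = 14·116/371 = 4.3774
OR_MH = (61.5000 + 60.3486 + 33.5580) / (28.5545 + 8.3505 + 4.3774) = 155.4065 / 41.2824 = 3.76448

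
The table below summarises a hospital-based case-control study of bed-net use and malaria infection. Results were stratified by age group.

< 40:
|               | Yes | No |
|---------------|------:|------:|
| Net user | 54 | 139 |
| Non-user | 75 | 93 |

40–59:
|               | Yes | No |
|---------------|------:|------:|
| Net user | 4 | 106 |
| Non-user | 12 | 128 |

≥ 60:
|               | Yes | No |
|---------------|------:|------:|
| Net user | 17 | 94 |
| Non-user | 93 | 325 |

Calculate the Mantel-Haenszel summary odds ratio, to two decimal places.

0.52

OR_MH = Σ(aᵢdᵢ/nᵢ) / Σ(bᵢcᵢ/nᵢ), where nᵢ is the stratum total.
Stratum 1 (< 40): n = 361; a·d/n = 54·93/361 = 13.9114; b·c/n = 139·75/361 = 28.8781
Stratum 2 (40–59): n = 250; a·d/n = 4·128/250 = 2.0480; b·c/n = 106·12/250 = 5.0880
Stratum 3 (≥ 60): n = 529; a·d/n = 17·325/529 = 10.4442; b·c/n = 94·93/529 = 16.5255
OR_MH = (13.9114 + 2.0480 + 10.4442) / (28.8781 + 5.0880 + 16.5255) = 26.4036 / 50.4916 = 0.52293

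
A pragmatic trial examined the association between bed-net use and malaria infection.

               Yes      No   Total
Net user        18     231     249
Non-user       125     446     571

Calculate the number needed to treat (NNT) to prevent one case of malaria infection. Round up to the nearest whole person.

7

Risk in treated group = 18/249 = 0.07229; risk in control = 125/571 = 0.21891.
Absolute risk reduction = 0.21891 − 0.07229 = 0.14663
NNT = 1 / ARR = 1 / 0.14663 = 6.820 → round up → 7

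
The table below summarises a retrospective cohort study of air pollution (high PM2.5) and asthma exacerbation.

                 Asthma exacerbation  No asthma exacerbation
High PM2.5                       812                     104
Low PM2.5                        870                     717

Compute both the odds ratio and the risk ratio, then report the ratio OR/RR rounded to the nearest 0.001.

3.979

Cells: a = 812, b = 104, c = 870, d = 717.
OR = (812·717)/(104·870) = 582204/90480 = 6.43462
Risk in exposed = 812/916 = 0.88646; risk in unexposed = 870/1587 = 0.54820; RR = 1.61703
OR/RR = 6.43462 / 1.61703 = 3.97928
The outcome is not rare, so the OR lies further from 1 than the RR.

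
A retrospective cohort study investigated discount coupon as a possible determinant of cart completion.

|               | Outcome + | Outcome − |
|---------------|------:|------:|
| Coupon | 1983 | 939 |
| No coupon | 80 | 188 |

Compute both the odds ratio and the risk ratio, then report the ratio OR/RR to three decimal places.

Cells: a = 1983, b = 939, c = 80, d = 188.
OR = (1983·188)/(939·80) = 372804/75120 = 4.96278
Risk in exposed = 1983/2922 = 0.67864; risk in unexposed = 80/268 = 0.29851; RR = 2.27346
OR/RR = 4.96278 / 2.27346 = 2.18292
The outcome is not rare, so the OR lies further from 1 than the RR.

2.183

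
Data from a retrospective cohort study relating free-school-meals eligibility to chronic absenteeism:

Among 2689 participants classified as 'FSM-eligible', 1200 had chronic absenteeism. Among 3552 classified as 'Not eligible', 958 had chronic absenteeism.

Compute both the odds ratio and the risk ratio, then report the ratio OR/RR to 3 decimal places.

From the description: a = 1200, b = 1489, c = 958, d = 2594.
OR = (1200·2594)/(1489·958) = 3112800/1426462 = 2.18218
Risk in exposed = 1200/2689 = 0.44626; risk in unexposed = 958/3552 = 0.26971; RR = 1.65462
OR/RR = 2.18218 / 1.65462 = 1.31884
The outcome is not rare, so the OR lies further from 1 than the RR.

1.319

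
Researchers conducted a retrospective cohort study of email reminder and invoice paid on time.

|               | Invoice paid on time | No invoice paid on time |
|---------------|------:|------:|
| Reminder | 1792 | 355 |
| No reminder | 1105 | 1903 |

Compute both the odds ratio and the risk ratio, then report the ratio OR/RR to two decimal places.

3.83

Cells: a = 1792, b = 355, c = 1105, d = 1903.
OR = (1792·1903)/(355·1105) = 3410176/392275 = 8.69333
Risk in exposed = 1792/2147 = 0.83465; risk in unexposed = 1105/3008 = 0.36735; RR = 2.27207
OR/RR = 8.69333 / 2.27207 = 3.82617
The outcome is not rare, so the OR lies further from 1 than the RR.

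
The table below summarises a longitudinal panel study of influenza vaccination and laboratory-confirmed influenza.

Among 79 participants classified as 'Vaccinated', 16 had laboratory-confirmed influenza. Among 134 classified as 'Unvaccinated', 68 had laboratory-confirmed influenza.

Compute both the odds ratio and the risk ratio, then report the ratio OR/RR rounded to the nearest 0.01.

0.62

From the description: a = 16, b = 63, c = 68, d = 66.
OR = (16·66)/(63·68) = 1056/4284 = 0.24650
Risk in exposed = 16/79 = 0.20253; risk in unexposed = 68/134 = 0.50746; RR = 0.39911
OR/RR = 0.24650 / 0.39911 = 0.61763
The outcome is not rare, so the OR lies further from 1 than the RR.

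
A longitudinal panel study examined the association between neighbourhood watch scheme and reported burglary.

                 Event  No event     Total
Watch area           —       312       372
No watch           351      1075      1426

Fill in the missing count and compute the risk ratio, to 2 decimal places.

0.66

The missing cell is in the exposed row: 372 − 312 = 60.
So a = 60, b = 312, c = 351, d = 1075.
RR = [a/(a+b)] / [c/(c+d)] = (60/372) / (351/1426) = 0.16129/0.24614 = 0.65527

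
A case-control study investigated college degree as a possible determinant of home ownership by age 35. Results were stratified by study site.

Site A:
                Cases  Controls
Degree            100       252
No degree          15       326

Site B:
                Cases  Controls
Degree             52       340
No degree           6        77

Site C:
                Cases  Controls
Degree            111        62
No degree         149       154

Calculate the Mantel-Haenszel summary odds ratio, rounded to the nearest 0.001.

3.134

OR_MH = Σ(aᵢdᵢ/nᵢ) / Σ(bᵢcᵢ/nᵢ), where nᵢ is the stratum total.
Stratum 1 (Site A): n = 693; a·d/n = 100·326/693 = 47.0418; b·c/n = 252·15/693 = 5.4545
Stratum 2 (Site B): n = 475; a·d/n = 52·77/475 = 8.4295; b·c/n = 340·6/475 = 4.2947
Stratum 3 (Site C): n = 476; a·d/n = 111·154/476 = 35.9118; b·c/n = 62·149/476 = 19.4076
OR_MH = (47.0418 + 8.4295 + 35.9118) / (5.4545 + 4.2947 + 19.4076) = 91.3831 / 29.1568 = 3.13419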